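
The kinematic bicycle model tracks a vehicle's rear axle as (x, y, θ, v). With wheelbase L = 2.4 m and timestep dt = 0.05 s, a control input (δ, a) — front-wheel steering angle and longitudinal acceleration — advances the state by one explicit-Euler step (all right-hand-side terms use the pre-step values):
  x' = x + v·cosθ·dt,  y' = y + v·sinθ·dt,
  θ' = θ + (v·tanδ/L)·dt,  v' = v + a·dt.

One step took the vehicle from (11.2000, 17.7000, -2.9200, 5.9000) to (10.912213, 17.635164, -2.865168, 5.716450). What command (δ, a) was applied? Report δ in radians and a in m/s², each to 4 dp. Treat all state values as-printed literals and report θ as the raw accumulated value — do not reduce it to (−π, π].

a = (v'−v)/dt = (-0.183550)/0.05 = -3.6710
Δθ = θ'−θ = 0.054832;  (v·dt/L) = 5.9000·0.05/2.4 = 0.122917
tan δ = Δθ·L/(v·dt) = 0.446091  →  δ = 0.4196

δ = 0.4196, a = -3.6710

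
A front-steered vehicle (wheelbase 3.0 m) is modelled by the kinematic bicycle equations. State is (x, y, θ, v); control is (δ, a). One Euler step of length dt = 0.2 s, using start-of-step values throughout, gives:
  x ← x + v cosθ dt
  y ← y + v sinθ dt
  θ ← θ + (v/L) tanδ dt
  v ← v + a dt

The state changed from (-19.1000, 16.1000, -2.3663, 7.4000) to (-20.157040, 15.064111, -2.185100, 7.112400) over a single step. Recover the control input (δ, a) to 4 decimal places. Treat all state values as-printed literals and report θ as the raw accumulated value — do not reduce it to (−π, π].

δ = 0.3520, a = -1.4380

a = (v'−v)/dt = (-0.287600)/0.2 = -1.4380
Δθ = θ'−θ = 0.181200;  (v·dt/L) = 7.4000·0.2/3.0 = 0.493333
tan δ = Δθ·L/(v·dt) = 0.367297  →  δ = 0.3520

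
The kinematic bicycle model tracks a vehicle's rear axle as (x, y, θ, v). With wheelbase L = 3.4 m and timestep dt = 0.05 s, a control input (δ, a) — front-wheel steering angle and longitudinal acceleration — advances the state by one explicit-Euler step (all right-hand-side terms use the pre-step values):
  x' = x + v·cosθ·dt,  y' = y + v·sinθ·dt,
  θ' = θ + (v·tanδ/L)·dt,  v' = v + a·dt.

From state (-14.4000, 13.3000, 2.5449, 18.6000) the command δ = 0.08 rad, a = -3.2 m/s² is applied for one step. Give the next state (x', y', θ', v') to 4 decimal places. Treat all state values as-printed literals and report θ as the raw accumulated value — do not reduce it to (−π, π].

(-15.1693, 13.8226, 2.5668, 18.4400)

x' = -14.4000 + 18.6000·cos(2.5449)·0.05 = -15.1693
y' = 13.3000 + 18.6000·sin(2.5449)·0.05 = 13.8226
θ' = 2.5449 + (18.6000/3.4)·tan(0.08)·0.05 = 2.5668
v' = 18.6000 − 3.2000·0.05 = 18.4400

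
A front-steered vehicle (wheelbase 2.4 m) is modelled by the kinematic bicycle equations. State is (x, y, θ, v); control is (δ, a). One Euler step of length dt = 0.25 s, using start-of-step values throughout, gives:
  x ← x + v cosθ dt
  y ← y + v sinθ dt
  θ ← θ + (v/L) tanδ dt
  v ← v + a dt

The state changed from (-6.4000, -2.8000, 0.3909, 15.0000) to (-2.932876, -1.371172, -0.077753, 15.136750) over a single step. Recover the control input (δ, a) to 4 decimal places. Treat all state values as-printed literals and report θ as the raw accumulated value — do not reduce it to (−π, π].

δ = -0.2914, a = 0.5470

a = (v'−v)/dt = (0.136750)/0.25 = 0.5470
Δθ = θ'−θ = -0.468653;  (v·dt/L) = 15.0000·0.25/2.4 = 1.562500
tan δ = Δθ·L/(v·dt) = -0.299938  →  δ = -0.2914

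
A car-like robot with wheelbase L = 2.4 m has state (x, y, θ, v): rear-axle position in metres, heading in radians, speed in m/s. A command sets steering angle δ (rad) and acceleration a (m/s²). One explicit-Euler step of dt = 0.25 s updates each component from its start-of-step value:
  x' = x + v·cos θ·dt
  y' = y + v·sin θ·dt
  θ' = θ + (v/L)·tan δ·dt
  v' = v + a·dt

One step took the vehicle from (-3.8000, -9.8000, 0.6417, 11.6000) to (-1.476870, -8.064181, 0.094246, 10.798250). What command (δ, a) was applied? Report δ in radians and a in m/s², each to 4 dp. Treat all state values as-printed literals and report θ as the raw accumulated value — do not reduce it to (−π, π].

δ = -0.4254, a = -3.2070

a = (v'−v)/dt = (-0.801750)/0.25 = -3.2070
Δθ = θ'−θ = -0.547454;  (v·dt/L) = 11.6000·0.25/2.4 = 1.208333
tan δ = Δθ·L/(v·dt) = -0.453065  →  δ = -0.4254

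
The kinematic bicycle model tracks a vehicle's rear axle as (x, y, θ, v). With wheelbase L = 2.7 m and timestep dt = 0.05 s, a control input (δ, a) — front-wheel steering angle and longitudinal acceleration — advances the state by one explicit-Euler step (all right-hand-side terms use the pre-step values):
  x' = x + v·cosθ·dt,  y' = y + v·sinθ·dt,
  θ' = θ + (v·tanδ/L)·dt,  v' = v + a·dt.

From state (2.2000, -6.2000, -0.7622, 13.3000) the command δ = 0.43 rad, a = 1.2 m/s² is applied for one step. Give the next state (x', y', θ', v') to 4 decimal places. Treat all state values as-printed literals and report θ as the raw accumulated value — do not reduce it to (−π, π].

(2.6810, -6.6592, -0.6492, 13.3600)

x' = 2.2000 + 13.3000·cos(-0.7622)·0.05 = 2.6810
y' = -6.2000 + 13.3000·sin(-0.7622)·0.05 = -6.6592
θ' = -0.7622 + (13.3000/2.7)·tan(0.43)·0.05 = -0.6492
v' = 13.3000 + 1.2000·0.05 = 13.3600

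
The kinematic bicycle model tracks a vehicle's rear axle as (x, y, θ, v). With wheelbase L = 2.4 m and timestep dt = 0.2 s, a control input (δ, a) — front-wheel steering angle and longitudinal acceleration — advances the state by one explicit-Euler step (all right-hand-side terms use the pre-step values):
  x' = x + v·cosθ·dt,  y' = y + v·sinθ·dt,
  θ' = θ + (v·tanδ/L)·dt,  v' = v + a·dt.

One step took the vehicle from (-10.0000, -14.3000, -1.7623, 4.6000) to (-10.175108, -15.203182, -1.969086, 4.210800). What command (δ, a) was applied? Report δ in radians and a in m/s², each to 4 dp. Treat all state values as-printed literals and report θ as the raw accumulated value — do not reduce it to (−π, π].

δ = -0.4947, a = -1.9460

a = (v'−v)/dt = (-0.389200)/0.2 = -1.9460
Δθ = θ'−θ = -0.206786;  (v·dt/L) = 4.6000·0.2/2.4 = 0.383333
tan δ = Δθ·L/(v·dt) = -0.539442  →  δ = -0.4947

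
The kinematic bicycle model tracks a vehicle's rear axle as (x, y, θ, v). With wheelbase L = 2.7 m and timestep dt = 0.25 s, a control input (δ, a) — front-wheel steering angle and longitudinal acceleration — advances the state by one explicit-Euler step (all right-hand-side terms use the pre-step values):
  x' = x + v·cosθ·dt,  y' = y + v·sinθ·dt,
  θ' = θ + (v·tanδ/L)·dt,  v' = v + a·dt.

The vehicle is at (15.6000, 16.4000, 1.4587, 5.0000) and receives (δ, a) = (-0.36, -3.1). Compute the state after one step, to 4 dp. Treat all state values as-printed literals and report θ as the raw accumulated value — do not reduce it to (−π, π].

x' = 15.6000 + 5.0000·cos(1.4587)·0.25 = 15.7398
y' = 16.4000 + 5.0000·sin(1.4587)·0.25 = 17.6422
θ' = 1.4587 + (5.0000/2.7)·tan(-0.36)·0.25 = 1.2844
v' = 5.0000 − 3.1000·0.25 = 4.2250

(15.7398, 17.6422, 1.2844, 4.2250)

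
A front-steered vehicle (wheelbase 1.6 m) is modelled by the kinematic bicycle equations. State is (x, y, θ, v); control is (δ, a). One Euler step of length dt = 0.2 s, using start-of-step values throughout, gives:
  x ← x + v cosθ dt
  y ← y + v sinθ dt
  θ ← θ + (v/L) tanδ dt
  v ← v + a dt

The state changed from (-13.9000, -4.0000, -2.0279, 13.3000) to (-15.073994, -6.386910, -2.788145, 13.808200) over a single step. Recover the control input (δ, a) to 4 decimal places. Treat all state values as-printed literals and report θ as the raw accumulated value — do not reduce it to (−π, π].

a = (v'−v)/dt = (0.508200)/0.2 = 2.5410
Δθ = θ'−θ = -0.760245;  (v·dt/L) = 13.3000·0.2/1.6 = 1.662500
tan δ = Δθ·L/(v·dt) = -0.457290  →  δ = -0.4289

δ = -0.4289, a = 2.5410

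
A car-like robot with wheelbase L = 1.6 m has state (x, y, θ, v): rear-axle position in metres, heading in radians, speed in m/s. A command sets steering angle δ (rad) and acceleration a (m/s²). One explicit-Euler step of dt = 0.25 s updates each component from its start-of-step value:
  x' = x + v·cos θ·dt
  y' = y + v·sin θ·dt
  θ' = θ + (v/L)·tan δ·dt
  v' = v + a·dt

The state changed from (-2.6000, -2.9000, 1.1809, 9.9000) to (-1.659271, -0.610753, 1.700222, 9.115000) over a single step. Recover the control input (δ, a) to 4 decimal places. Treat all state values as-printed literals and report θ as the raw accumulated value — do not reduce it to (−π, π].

δ = 0.3239, a = -3.1400

a = (v'−v)/dt = (-0.785000)/0.25 = -3.1400
Δθ = θ'−θ = 0.519322;  (v·dt/L) = 9.9000·0.25/1.6 = 1.546875
tan δ = Δθ·L/(v·dt) = 0.335723  →  δ = 0.3239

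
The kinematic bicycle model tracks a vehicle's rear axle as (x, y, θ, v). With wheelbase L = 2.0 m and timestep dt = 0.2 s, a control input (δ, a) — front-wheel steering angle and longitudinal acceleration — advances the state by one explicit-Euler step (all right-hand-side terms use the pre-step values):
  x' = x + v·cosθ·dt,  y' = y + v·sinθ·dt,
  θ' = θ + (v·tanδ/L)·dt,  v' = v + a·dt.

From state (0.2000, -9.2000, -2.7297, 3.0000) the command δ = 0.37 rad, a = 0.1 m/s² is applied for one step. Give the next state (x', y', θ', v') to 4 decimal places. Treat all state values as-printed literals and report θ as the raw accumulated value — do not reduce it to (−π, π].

x' = 0.2000 + 3.0000·cos(-2.7297)·0.2 = -0.3498
y' = -9.2000 + 3.0000·sin(-2.7297)·0.2 = -9.4402
θ' = -2.7297 + (3.0000/2.0)·tan(0.37)·0.2 = -2.6133
v' = 3.0000 + 0.1000·0.2 = 3.0200

(-0.3498, -9.4402, -2.6133, 3.0200)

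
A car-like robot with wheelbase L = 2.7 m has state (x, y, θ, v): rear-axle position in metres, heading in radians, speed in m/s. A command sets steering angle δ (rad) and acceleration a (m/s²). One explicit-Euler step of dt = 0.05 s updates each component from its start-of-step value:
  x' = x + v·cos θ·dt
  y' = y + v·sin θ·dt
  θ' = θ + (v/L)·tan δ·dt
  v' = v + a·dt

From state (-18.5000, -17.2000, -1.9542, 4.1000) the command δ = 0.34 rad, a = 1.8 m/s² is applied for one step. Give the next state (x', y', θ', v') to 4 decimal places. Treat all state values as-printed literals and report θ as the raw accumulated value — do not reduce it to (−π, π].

x' = -18.5000 + 4.1000·cos(-1.9542)·0.05 = -18.5767
y' = -17.2000 + 4.1000·sin(-1.9542)·0.05 = -17.3901
θ' = -1.9542 + (4.1000/2.7)·tan(0.34)·0.05 = -1.9273
v' = 4.1000 + 1.8000·0.05 = 4.1900

(-18.5767, -17.3901, -1.9273, 4.1900)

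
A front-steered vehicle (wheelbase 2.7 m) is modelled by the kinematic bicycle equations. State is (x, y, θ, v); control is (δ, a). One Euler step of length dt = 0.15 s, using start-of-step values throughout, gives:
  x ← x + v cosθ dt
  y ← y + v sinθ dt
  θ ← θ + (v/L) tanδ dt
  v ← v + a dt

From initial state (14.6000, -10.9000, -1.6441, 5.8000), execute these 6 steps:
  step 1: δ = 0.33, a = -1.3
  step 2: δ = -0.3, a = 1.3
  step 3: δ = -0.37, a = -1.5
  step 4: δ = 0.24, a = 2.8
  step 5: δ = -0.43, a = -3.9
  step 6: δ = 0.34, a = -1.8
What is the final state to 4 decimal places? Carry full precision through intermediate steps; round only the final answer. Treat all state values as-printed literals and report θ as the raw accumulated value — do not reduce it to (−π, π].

after step 1 (δ=0.33, a=-1.3): (14.536283, -11.767664, -1.533731, 5.605000)
after step 2 (δ=-0.3, a=1.3): (14.567439, -12.607836, -1.630055, 5.800000)
after step 3 (δ=-0.37, a=-1.5): (14.515914, -13.476309, -1.755033, 5.575000)
after step 4 (δ=0.24, a=2.8): (14.362716, -14.298407, -1.679239, 5.995000)
after step 5 (δ=-0.43, a=-3.9): (14.265390, -15.192374, -1.831985, 5.410000)
after step 6 (δ=0.34, a=-1.8): (14.055838, -15.976351, -1.725667, 5.140000)

(14.0558, -15.9764, -1.7257, 5.1400)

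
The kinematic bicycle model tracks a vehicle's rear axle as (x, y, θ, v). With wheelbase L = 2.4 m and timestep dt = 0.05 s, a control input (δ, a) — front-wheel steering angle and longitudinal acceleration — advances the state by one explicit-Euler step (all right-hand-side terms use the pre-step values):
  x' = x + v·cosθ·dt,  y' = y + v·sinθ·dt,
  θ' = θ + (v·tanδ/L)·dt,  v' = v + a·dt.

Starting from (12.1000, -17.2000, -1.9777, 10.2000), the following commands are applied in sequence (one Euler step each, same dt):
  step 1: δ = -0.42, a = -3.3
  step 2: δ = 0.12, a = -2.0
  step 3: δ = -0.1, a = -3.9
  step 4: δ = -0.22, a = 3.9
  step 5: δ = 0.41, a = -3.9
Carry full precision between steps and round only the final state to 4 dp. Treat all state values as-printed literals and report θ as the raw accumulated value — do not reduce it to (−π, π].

after step 1 (δ=-0.42, a=-3.3): (11.898158, -17.668359, -2.072597, 10.035000)
after step 2 (δ=0.12, a=-2.0): (11.656814, -18.108252, -2.047388, 9.935000)
after step 3 (δ=-0.1, a=-3.9): (11.428929, -18.549646, -2.068155, 9.740000)
after step 4 (δ=-0.22, a=3.9): (11.196578, -18.977644, -2.113531, 9.935000)
after step 5 (δ=0.41, a=-3.9): (10.940017, -19.403011, -2.023572, 9.740000)

(10.9400, -19.4030, -2.0236, 9.7400)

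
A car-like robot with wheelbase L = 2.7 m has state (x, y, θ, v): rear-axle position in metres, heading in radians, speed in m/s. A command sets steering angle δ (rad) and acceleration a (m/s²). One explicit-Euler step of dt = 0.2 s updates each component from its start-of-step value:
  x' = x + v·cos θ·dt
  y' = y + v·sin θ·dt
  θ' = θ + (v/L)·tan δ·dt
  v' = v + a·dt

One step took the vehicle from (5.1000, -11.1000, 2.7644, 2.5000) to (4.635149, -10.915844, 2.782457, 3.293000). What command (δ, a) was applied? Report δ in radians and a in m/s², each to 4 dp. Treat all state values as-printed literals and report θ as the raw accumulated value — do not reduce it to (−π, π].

δ = 0.0972, a = 3.9650

a = (v'−v)/dt = (0.793000)/0.2 = 3.9650
Δθ = θ'−θ = 0.018057;  (v·dt/L) = 2.5000·0.2/2.7 = 0.185185
tan δ = Δθ·L/(v·dt) = 0.097508  →  δ = 0.0972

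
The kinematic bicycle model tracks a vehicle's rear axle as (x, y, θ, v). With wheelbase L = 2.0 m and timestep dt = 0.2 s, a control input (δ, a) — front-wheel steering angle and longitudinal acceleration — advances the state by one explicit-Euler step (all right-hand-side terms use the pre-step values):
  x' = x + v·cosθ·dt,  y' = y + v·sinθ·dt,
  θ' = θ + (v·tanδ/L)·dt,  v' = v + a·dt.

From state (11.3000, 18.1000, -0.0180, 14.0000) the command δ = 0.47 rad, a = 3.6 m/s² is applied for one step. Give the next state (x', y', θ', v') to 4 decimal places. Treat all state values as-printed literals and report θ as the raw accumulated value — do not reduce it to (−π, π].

x' = 11.3000 + 14.0000·cos(-0.0180)·0.2 = 14.0995
y' = 18.1000 + 14.0000·sin(-0.0180)·0.2 = 18.0496
θ' = -0.0180 + (14.0000/2.0)·tan(0.47)·0.2 = 0.6932
v' = 14.0000 + 3.6000·0.2 = 14.7200

(14.0995, 18.0496, 0.6932, 14.7200)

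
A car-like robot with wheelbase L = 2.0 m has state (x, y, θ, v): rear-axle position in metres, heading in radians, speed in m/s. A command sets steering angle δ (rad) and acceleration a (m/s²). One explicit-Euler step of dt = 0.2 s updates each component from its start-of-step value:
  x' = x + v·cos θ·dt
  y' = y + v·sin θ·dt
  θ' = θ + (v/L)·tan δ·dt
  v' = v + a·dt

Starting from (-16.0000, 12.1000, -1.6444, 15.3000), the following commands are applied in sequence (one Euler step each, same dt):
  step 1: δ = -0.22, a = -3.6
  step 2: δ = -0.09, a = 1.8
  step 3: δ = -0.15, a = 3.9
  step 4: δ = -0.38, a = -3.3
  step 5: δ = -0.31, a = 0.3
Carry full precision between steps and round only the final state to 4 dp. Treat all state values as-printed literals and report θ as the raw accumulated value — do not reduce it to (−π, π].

after step 1 (δ=-0.22, a=-3.6): (-16.225024, 9.048285, -1.986538, 14.580000)
after step 2 (δ=-0.09, a=1.8): (-17.402704, 6.380678, -2.118113, 14.940000)
after step 3 (δ=-0.15, a=3.9): (-18.957653, 3.829154, -2.343909, 15.720000)
after step 4 (δ=-0.38, a=-3.3): (-21.153317, 1.578866, -2.971786, 15.060000)
after step 5 (δ=-0.31, a=0.3): (-24.121997, 1.069863, -3.454199, 15.120000)

(-24.1220, 1.0699, -3.4542, 15.1200)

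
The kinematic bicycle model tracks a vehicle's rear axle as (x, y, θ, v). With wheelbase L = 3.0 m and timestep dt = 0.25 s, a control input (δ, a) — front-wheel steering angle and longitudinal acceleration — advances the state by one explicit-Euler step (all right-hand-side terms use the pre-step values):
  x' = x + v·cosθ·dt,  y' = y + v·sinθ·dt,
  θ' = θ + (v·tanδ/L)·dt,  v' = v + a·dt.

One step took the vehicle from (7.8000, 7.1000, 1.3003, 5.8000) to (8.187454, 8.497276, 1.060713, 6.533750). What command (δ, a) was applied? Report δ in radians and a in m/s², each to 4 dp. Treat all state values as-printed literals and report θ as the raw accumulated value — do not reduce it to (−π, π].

a = (v'−v)/dt = (0.733750)/0.25 = 2.9350
Δθ = θ'−θ = -0.239587;  (v·dt/L) = 5.8000·0.25/3.0 = 0.483333
tan δ = Δθ·L/(v·dt) = -0.495697  →  δ = -0.4602

δ = -0.4602, a = 2.9350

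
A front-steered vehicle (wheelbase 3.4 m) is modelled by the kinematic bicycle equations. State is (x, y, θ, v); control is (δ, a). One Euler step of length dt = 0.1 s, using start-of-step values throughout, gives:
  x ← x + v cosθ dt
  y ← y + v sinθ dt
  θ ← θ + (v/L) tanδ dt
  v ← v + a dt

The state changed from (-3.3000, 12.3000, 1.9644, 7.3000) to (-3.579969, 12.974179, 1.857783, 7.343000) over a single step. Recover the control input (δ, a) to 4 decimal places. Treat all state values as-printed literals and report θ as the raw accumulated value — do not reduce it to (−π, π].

a = (v'−v)/dt = (0.043000)/0.1 = 0.4300
Δθ = θ'−θ = -0.106617;  (v·dt/L) = 7.3000·0.1/3.4 = 0.214706
tan δ = Δθ·L/(v·dt) = -0.496572  →  δ = -0.4609

δ = -0.4609, a = 0.4300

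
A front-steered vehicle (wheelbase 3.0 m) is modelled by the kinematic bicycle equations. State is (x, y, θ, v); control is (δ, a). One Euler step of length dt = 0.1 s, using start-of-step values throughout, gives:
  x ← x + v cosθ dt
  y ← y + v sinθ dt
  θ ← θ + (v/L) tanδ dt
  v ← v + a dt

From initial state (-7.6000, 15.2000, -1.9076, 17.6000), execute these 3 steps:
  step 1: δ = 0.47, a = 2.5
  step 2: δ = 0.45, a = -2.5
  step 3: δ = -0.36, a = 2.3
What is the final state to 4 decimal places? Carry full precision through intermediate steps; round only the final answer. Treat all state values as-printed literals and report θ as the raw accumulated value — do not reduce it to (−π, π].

after step 1 (δ=0.47, a=2.5): (-8.181631, 13.538884, -1.609593, 17.850000)
after step 2 (δ=0.45, a=-2.5): (-8.250866, 11.755227, -1.322176, 17.600000)
after step 3 (δ=-0.36, a=2.3): (-7.817788, 10.049343, -1.542999, 17.830000)

(-7.8178, 10.0493, -1.5430, 17.8300)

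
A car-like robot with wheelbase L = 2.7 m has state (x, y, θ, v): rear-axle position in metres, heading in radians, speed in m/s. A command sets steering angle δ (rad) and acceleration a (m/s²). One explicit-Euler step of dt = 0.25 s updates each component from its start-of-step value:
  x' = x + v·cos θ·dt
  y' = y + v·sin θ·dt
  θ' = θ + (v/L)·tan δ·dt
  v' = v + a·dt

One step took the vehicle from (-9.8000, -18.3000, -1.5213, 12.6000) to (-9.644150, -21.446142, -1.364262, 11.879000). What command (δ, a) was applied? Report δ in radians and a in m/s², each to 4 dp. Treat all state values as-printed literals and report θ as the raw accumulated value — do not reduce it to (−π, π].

δ = 0.1338, a = -2.8840

a = (v'−v)/dt = (-0.721000)/0.25 = -2.8840
Δθ = θ'−θ = 0.157038;  (v·dt/L) = 12.6000·0.25/2.7 = 1.166667
tan δ = Δθ·L/(v·dt) = 0.134604  →  δ = 0.1338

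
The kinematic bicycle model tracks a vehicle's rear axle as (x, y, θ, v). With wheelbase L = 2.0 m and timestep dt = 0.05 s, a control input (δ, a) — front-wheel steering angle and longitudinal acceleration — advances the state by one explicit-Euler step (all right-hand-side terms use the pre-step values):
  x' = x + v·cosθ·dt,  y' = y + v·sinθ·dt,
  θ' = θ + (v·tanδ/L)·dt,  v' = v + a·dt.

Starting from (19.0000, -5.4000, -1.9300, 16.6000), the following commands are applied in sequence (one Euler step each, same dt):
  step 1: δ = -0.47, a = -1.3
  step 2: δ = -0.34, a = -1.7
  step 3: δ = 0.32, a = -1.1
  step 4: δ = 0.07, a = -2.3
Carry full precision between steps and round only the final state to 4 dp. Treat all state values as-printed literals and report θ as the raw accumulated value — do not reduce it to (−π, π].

after step 1 (δ=-0.47, a=-1.3): (18.708231, -6.177027, -2.140806, 16.535000)
after step 2 (δ=-0.34, a=-1.7): (18.262084, -6.873064, -2.287032, 16.450000)
after step 3 (δ=0.32, a=-1.1): (17.722071, -7.493462, -2.150748, 16.395000)
after step 4 (δ=0.07, a=-2.3): (17.272862, -8.179174, -2.122010, 16.280000)

(17.2729, -8.1792, -2.1220, 16.2800)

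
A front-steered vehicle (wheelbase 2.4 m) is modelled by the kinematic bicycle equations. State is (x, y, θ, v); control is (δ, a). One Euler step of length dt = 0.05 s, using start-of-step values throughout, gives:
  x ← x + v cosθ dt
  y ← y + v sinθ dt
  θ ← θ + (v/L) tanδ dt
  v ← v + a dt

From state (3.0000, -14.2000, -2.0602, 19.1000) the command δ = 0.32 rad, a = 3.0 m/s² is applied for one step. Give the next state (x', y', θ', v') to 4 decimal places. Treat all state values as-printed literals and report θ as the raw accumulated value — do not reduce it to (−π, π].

x' = 3.0000 + 19.1000·cos(-2.0602)·0.05 = 2.5511
y' = -14.2000 + 19.1000·sin(-2.0602)·0.05 = -15.0429
θ' = -2.0602 + (19.1000/2.4)·tan(0.32)·0.05 = -1.9283
v' = 19.1000 + 3.0000·0.05 = 19.2500

(2.5511, -15.0429, -1.9283, 19.2500)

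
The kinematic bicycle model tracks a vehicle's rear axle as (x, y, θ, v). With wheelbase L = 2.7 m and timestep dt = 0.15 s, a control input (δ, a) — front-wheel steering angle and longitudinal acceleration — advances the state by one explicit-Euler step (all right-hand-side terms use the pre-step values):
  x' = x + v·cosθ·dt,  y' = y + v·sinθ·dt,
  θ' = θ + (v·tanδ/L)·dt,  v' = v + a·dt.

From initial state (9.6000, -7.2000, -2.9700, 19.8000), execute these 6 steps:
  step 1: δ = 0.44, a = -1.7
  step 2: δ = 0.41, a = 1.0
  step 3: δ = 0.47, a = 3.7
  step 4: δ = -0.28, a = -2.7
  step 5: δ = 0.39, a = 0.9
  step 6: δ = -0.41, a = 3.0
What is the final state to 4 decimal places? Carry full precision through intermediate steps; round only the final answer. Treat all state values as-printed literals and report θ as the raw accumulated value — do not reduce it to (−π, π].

after step 1 (δ=0.44, a=-1.7): (6.673617, -7.707133, -2.452141, 19.545000)
after step 2 (δ=0.41, a=1.0): (4.411493, -9.572060, -1.980204, 19.695000)
after step 3 (δ=0.47, a=3.7): (3.235505, -12.282161, -1.424405, 20.250000)
after step 4 (δ=-0.28, a=-2.7): (3.678582, -15.287171, -1.747904, 19.845000)
after step 5 (δ=0.39, a=0.9): (3.154130, -18.217357, -1.294716, 19.980000)
after step 6 (δ=-0.41, a=3.0): (3.971073, -21.100864, -1.777156, 20.430000)

(3.9711, -21.1009, -1.7772, 20.4300)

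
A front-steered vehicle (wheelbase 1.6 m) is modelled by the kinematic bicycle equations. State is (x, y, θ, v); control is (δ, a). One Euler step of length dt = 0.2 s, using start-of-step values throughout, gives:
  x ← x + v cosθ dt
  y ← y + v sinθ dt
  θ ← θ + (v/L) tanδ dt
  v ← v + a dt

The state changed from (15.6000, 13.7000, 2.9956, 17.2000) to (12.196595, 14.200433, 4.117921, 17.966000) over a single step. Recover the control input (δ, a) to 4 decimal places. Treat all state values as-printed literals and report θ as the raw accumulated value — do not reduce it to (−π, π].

δ = 0.4811, a = 3.8300

a = (v'−v)/dt = (0.766000)/0.2 = 3.8300
Δθ = θ'−θ = 1.122321;  (v·dt/L) = 17.2000·0.2/1.6 = 2.150000
tan δ = Δθ·L/(v·dt) = 0.522010  →  δ = 0.4811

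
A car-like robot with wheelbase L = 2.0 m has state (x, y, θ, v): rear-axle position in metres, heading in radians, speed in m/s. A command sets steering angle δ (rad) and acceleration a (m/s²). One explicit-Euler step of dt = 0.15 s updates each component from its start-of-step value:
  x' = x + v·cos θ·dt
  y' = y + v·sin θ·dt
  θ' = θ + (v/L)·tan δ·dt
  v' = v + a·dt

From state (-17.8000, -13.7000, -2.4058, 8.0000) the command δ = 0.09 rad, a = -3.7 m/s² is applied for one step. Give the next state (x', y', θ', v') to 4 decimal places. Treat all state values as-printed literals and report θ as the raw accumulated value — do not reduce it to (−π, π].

(-18.6896, -14.5054, -2.3517, 7.4450)

x' = -17.8000 + 8.0000·cos(-2.4058)·0.15 = -18.6896
y' = -13.7000 + 8.0000·sin(-2.4058)·0.15 = -14.5054
θ' = -2.4058 + (8.0000/2.0)·tan(0.09)·0.15 = -2.3517
v' = 8.0000 − 3.7000·0.15 = 7.4450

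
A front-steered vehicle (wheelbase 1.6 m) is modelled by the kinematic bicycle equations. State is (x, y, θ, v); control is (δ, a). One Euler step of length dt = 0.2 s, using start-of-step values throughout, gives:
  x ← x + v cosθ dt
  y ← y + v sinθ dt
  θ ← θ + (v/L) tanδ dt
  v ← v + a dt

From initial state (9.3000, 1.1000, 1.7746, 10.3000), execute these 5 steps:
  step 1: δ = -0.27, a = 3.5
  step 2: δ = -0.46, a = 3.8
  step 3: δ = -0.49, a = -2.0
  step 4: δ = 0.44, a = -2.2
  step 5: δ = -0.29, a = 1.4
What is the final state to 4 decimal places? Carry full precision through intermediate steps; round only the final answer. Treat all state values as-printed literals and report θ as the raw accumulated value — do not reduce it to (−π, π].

(15.0040, 8.0373, 0.2141, 11.2000)

after step 1 (δ=-0.27, a=3.5): (8.883065, 3.117366, 1.418274, 11.000000)
after step 2 (δ=-0.46, a=3.8): (9.217315, 5.291826, 0.737032, 11.760000)
after step 3 (δ=-0.49, a=-2.0): (10.958892, 6.872589, -0.047049, 11.360000)
after step 4 (δ=0.44, a=-2.2): (13.228378, 6.765734, 0.621460, 10.920000)
after step 5 (δ=-0.29, a=1.4): (15.004035, 8.037308, 0.214126, 11.200000)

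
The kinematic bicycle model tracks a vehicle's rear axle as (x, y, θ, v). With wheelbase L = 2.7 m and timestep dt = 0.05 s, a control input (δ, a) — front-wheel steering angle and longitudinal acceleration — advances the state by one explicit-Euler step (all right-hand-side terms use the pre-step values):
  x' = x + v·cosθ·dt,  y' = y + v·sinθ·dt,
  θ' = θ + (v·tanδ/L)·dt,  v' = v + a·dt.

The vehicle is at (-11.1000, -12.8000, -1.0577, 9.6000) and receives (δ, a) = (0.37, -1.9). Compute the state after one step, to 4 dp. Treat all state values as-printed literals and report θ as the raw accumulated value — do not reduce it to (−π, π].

x' = -11.1000 + 9.6000·cos(-1.0577)·0.05 = -10.8644
y' = -12.8000 + 9.6000·sin(-1.0577)·0.05 = -13.2182
θ' = -1.0577 + (9.6000/2.7)·tan(0.37)·0.05 = -0.9887
v' = 9.6000 − 1.9000·0.05 = 9.5050

(-10.8644, -13.2182, -0.9887, 9.5050)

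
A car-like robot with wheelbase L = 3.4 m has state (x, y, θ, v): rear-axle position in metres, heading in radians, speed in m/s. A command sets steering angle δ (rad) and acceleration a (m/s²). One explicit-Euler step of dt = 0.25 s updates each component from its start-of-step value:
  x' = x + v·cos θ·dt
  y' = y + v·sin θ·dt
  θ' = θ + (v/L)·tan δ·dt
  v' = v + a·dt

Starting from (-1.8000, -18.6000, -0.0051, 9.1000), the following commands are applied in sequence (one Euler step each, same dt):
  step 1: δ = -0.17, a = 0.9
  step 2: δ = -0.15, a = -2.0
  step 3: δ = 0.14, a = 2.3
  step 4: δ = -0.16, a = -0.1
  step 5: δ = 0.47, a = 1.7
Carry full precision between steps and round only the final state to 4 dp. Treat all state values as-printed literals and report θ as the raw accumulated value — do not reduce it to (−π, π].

(9.5448, -20.2549, 0.1065, 9.8000)

after step 1 (δ=-0.17, a=0.9): (0.474970, -18.611602, -0.119959, 9.325000)
after step 2 (δ=-0.15, a=-2.0): (2.789467, -18.890586, -0.223586, 8.825000)
after step 3 (δ=0.14, a=2.3): (4.940800, -19.379773, -0.132142, 9.400000)
after step 4 (δ=-0.16, a=-0.1): (7.270313, -19.689405, -0.243684, 9.375000)
after step 5 (δ=0.47, a=1.7): (9.544818, -20.254904, 0.106476, 9.800000)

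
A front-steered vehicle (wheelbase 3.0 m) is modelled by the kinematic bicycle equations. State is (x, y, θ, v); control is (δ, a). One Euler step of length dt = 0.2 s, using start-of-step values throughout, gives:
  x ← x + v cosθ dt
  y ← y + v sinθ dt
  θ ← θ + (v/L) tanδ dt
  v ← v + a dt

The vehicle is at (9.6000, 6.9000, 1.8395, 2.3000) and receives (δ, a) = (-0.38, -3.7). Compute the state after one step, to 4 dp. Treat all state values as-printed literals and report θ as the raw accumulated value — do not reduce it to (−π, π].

x' = 9.6000 + 2.3000·cos(1.8395)·0.2 = 9.4779
y' = 6.9000 + 2.3000·sin(1.8395)·0.2 = 7.3435
θ' = 1.8395 + (2.3000/3.0)·tan(-0.38)·0.2 = 1.7783
v' = 2.3000 − 3.7000·0.2 = 1.5600

(9.4779, 7.3435, 1.7783, 1.5600)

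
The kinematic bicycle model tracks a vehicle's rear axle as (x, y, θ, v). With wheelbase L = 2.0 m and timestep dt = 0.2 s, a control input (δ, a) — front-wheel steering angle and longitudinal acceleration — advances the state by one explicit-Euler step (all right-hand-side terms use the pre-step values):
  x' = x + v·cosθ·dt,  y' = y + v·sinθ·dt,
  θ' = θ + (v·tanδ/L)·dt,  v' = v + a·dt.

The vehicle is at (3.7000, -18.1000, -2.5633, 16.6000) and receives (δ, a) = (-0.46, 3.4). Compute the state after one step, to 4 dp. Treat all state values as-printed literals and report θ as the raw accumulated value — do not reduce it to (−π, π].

x' = 3.7000 + 16.6000·cos(-2.5633)·0.2 = 0.9198
y' = -18.1000 + 16.6000·sin(-2.5633)·0.2 = -19.9147
θ' = -2.5633 + (16.6000/2.0)·tan(-0.46)·0.2 = -3.3857
v' = 16.6000 + 3.4000·0.2 = 17.2800

(0.9198, -19.9147, -3.3857, 17.2800)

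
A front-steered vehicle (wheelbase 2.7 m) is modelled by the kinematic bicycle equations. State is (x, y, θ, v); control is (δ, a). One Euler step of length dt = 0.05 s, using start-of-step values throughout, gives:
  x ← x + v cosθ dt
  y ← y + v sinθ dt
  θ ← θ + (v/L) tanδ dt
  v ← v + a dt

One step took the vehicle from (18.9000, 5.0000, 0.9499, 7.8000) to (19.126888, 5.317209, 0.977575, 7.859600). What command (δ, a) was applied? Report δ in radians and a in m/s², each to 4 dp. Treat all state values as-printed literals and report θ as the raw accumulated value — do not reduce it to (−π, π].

δ = 0.1893, a = 1.1920

a = (v'−v)/dt = (0.059600)/0.05 = 1.1920
Δθ = θ'−θ = 0.027675;  (v·dt/L) = 7.8000·0.05/2.7 = 0.144444
tan δ = Δθ·L/(v·dt) = 0.191596  →  δ = 0.1893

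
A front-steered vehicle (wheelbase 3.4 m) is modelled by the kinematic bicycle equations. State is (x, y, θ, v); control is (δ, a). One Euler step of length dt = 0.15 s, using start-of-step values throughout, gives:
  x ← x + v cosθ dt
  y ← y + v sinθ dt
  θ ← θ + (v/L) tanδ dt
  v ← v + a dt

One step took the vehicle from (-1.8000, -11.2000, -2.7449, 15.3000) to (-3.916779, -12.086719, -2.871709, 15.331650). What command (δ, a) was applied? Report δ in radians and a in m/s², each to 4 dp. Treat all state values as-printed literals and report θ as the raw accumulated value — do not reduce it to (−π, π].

δ = -0.1857, a = 0.2110

a = (v'−v)/dt = (0.031650)/0.15 = 0.2110
Δθ = θ'−θ = -0.126809;  (v·dt/L) = 15.3000·0.15/3.4 = 0.675000
tan δ = Δθ·L/(v·dt) = -0.187865  →  δ = -0.1857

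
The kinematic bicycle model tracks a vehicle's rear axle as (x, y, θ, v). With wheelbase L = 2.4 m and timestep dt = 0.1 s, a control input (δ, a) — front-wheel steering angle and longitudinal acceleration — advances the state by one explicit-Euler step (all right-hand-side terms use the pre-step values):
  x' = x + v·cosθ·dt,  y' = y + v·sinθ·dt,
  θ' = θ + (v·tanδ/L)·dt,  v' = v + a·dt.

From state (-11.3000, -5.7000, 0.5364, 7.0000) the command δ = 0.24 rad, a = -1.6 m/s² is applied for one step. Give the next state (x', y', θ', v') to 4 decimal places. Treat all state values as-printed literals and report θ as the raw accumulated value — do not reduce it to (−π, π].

x' = -11.3000 + 7.0000·cos(0.5364)·0.1 = -10.6983
y' = -5.7000 + 7.0000·sin(0.5364)·0.1 = -5.3423
θ' = 0.5364 + (7.0000/2.4)·tan(0.24)·0.1 = 0.6078
v' = 7.0000 − 1.6000·0.1 = 6.8400

(-10.6983, -5.3423, 0.6078, 6.8400)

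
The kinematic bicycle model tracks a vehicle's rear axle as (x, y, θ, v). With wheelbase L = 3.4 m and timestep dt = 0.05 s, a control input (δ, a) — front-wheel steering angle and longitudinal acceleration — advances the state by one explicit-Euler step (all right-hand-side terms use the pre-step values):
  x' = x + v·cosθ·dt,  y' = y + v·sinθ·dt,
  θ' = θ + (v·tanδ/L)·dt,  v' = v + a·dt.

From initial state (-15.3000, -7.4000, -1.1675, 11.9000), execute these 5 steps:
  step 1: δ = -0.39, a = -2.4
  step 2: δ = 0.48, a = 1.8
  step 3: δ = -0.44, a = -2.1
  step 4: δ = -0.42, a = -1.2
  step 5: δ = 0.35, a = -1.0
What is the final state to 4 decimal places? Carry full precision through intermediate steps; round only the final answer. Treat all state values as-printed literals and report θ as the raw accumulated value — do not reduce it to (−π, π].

after step 1 (δ=-0.39, a=-2.4): (-15.066491, -7.947265, -1.239435, 11.780000)
after step 2 (δ=0.48, a=1.8): (-14.874871, -8.504223, -1.149246, 11.870000)
after step 3 (δ=-0.44, a=-2.1): (-14.632025, -9.045766, -1.231425, 11.765000)
after step 4 (δ=-0.42, a=-1.2): (-14.436201, -9.600464, -1.308689, 11.705000)
after step 5 (δ=0.35, a=-1.0): (-14.284553, -10.165726, -1.245856, 11.655000)

(-14.2846, -10.1657, -1.2459, 11.6550)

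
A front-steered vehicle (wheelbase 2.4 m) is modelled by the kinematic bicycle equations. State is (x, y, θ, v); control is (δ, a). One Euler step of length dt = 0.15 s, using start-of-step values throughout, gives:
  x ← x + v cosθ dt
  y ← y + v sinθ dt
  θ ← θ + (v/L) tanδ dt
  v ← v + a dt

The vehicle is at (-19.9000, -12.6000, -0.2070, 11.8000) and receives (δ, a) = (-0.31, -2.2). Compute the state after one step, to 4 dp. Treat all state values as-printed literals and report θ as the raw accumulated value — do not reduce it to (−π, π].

(-18.1678, -12.9638, -0.4432, 11.4700)

x' = -19.9000 + 11.8000·cos(-0.2070)·0.15 = -18.1678
y' = -12.6000 + 11.8000·sin(-0.2070)·0.15 = -12.9638
θ' = -0.2070 + (11.8000/2.4)·tan(-0.31)·0.15 = -0.4432
v' = 11.8000 − 2.2000·0.15 = 11.4700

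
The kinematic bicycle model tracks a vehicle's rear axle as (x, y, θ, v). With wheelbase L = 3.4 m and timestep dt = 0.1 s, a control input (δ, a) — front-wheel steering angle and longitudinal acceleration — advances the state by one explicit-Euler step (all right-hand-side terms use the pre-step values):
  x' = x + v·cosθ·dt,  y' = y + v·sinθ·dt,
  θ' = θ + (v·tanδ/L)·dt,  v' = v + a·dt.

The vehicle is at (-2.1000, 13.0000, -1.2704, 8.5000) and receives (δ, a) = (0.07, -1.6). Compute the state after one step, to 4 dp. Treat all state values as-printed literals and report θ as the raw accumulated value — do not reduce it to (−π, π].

x' = -2.1000 + 8.5000·cos(-1.2704)·0.1 = -1.8485
y' = 13.0000 + 8.5000·sin(-1.2704)·0.1 = 12.1881
θ' = -1.2704 + (8.5000/3.4)·tan(0.07)·0.1 = -1.2529
v' = 8.5000 − 1.6000·0.1 = 8.3400

(-1.8485, 12.1881, -1.2529, 8.3400)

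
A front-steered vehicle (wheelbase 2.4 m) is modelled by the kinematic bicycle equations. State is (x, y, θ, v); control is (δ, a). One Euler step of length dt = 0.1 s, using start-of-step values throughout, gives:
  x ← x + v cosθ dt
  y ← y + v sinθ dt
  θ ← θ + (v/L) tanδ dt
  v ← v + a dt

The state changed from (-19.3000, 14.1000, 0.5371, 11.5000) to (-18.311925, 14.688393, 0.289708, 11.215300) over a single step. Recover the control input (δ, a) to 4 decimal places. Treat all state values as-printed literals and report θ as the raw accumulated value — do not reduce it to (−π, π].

δ = -0.4766, a = -2.8470

a = (v'−v)/dt = (-0.284700)/0.1 = -2.8470
Δθ = θ'−θ = -0.247392;  (v·dt/L) = 11.5000·0.1/2.4 = 0.479167
tan δ = Δθ·L/(v·dt) = -0.516296  →  δ = -0.4766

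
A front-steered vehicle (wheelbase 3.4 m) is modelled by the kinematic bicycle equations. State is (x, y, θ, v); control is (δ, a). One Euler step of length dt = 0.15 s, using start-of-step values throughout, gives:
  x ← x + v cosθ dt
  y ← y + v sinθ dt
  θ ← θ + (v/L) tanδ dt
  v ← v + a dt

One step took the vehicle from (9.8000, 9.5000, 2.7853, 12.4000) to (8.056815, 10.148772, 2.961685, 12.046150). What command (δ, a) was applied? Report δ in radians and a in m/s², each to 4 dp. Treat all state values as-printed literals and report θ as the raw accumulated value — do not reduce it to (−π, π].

a = (v'−v)/dt = (-0.353850)/0.15 = -2.3590
Δθ = θ'−θ = 0.176385;  (v·dt/L) = 12.4000·0.15/3.4 = 0.547059
tan δ = Δθ·L/(v·dt) = 0.322424  →  δ = 0.3119

δ = 0.3119, a = -2.3590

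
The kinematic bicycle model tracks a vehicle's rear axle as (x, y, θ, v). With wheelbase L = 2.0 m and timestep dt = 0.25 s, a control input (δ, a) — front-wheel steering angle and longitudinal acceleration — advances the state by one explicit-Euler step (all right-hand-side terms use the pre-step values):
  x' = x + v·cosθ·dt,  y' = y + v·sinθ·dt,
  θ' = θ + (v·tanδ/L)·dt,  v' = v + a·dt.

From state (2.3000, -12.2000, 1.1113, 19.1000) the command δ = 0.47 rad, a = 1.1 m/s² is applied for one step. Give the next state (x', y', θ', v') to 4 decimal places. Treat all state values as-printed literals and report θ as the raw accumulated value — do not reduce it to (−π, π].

x' = 2.3000 + 19.1000·cos(1.1113)·0.25 = 4.4177
y' = -12.2000 + 19.1000·sin(1.1113)·0.25 = -7.9203
θ' = 1.1113 + (19.1000/2.0)·tan(0.47)·0.25 = 2.3241
v' = 19.1000 + 1.1000·0.25 = 19.3750

(4.4177, -7.9203, 2.3241, 19.3750)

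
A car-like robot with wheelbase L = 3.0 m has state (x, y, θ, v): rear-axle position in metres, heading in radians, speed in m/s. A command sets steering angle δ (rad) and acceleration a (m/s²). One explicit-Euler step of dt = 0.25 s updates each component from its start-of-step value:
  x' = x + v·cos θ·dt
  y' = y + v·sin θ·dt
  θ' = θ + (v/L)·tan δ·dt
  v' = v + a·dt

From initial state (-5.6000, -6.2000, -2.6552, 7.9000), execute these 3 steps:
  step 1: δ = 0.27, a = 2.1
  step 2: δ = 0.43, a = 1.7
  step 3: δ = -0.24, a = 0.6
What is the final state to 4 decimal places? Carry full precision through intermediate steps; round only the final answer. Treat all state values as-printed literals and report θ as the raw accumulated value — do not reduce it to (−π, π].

(-10.2116, -10.2792, -2.3315, 9.0000)

after step 1 (δ=0.27, a=2.1): (-7.345949, -7.123194, -2.473001, 8.425000)
after step 2 (δ=0.43, a=1.7): (-8.998714, -8.428819, -2.151011, 8.850000)
after step 3 (δ=-0.24, a=0.6): (-10.211613, -10.279233, -2.331489, 9.000000)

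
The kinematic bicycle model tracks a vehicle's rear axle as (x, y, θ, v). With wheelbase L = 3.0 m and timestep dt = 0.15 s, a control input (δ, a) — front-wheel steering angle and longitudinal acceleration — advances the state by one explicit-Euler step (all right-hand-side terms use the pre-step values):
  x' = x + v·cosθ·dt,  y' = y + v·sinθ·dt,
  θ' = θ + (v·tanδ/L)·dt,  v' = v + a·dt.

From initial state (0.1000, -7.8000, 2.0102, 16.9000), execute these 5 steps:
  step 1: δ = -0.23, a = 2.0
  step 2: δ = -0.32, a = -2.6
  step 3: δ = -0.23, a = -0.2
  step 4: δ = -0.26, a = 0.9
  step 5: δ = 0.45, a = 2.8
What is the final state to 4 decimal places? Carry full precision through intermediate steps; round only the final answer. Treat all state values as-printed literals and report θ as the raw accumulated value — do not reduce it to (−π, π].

(0.2470, 4.2328, 1.5159, 17.3350)

after step 1 (δ=-0.23, a=2.0): (-0.978389, -5.505811, 1.812349, 17.200000)
after step 2 (δ=-0.32, a=-2.6): (-1.595551, -3.000714, 1.527354, 16.810000)
after step 3 (δ=-0.23, a=-0.2): (-1.486046, -0.481593, 1.330556, 16.780000)
after step 4 (δ=-0.26, a=0.9): (-0.887162, 1.963121, 1.107364, 16.915000)
after step 5 (δ=0.45, a=2.8): (0.247041, 4.232751, 1.515908, 17.335000)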